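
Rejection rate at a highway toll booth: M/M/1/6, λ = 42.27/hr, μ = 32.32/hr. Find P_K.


ρ = λ/μ = 42.27/32.32 = 1.3079
P_K = (1−ρ)ρ^K/(1−ρ^(K+1)) = (-0.3079·5.004554)/(1 − 6.545250)
= -1.540697/-5.545250 = 0.277841

Final: 0.277841


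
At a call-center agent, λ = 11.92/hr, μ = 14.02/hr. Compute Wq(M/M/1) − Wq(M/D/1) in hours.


ρ = 11.92/14.02 = 0.8502
Wq(M/M/1) = ρ/(μ−λ) = 0.8502/2.10 = 0.40486 hr
Wq(M/D/1) = ρ/(2(μ−λ)) = 0.20243 hr
Savings = 0.40486 − 0.20243 = 0.20243 hr

Final: 0.20243 hr


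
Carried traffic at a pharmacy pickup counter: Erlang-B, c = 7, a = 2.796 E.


B(7,2.796) = 0.016314 (Erlang-B)
Carried load = a(1 − B) = 2.796·(1 − 0.016314) = 2.796·0.983686 = 2.7504 E

Final: 2.7504 Erlangs


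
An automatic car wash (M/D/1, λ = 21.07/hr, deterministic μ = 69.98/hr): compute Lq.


ρ = 21.07/69.98 = 0.3011
M/D/1: Lq = ρ²/(2(1−ρ)) = 0.09065/(2·0.6989) = 0.06485

Final: 0.06485


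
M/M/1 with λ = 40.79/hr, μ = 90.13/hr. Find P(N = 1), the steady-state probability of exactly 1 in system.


ρ = 40.79/90.13 = 0.4526
P_n = (1−ρ)·ρ^n = (1 − 0.4526)·0.4526^1 = 0.5474·0.452569 = 0.247750

Final: 0.247750


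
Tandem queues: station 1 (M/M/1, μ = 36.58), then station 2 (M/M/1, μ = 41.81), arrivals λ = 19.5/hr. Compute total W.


Each node sees arrival rate λ = 19.5/hr (tandem ⇒ throughput preserved).
W₁ = 1/(μ₁−λ) = 1/(36.58−19.5) = 0.05855 hr
W₂ = 1/(μ₂−λ) = 1/(41.81−19.5) = 0.04482 hr
W_total = W₁ + W₂ = 0.05855 + 0.04482 = 0.10337 hr

Final: 0.10337 hr


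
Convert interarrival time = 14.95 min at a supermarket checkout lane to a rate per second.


λ = 1/(interarrival time) in consistent units.
1 second = 0.0166667 min, so λ = 0.0166667/14.95 = 0.001115 per second

Final: 0.001115 /sec


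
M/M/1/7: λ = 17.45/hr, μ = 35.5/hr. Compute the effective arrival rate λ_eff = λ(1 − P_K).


ρ = 0.4915; P_K = (1−ρ)ρ^7/(1−ρ^8) = 0.003538
λ_eff = λ(1 − P_K) = 17.45·(1 − 0.003538) = 17.45·0.996462 = 17.3883 /hr

Final: 17.3883 /hr


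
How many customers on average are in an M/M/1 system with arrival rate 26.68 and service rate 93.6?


ρ = λ/μ = 26.68/93.6 = 0.2850
L = ρ/(1−ρ) = 0.2850/(1 − 0.2850) = 0.2850/0.7150 = 0.3987

Final: 0.3987


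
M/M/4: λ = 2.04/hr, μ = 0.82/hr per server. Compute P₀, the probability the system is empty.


a = λ/μ = 2.04/0.82 = 2.4878; ρ = a/c = 0.6220
Σ_{k=0}^{3} a^k/k! (terms k=0..3) = 1.00000 + 2.48780 + 3.09459 + 2.56624 = 9.14863
Tail: a^4/(4!(1−ρ)) = 38.30586/(24·0.3780) = 4.22188
P₀ = 1/(9.14863 + 4.22188) = 1/13.37052 = 0.074791

Final: 0.074791


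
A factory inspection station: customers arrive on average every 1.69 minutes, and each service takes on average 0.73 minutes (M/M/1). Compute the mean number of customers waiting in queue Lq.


λ = 60/1.69 = 35.5030 /hr
μ = 60/0.73 = 82.1918 /hr
ρ = λ/μ = 35.5030/82.1918 = 0.4320
Lq = ρ²/(1−ρ) = 0.1866/0.5680 = 0.3285

Final: 0.3285


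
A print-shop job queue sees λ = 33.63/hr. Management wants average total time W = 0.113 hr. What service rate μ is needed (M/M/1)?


W = 1/(μ−λ) ⇒ μ − λ = 1/W = 1/0.113 = 8.8496
μ = λ + 1/W = 33.63 + 8.8496 = 42.4796 per hr

Final: 42.4796 /hr


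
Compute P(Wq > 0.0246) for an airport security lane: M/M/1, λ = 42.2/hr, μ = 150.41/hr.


ρ = 42.2/150.41 = 0.2806
P(Wq > t) = ρ·e^{−(μ−λ)t} = 0.2806·e^{−2.6620}
= 0.2806·0.069811 = 0.019587

Final: 0.019587


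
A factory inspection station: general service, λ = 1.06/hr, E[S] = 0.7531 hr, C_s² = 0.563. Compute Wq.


ρ = λ·E[S] = 1.06·0.7531 = 0.7983
E[S²] = E[S]²(1+C_s²) = 0.7531²·(1+0.563) = 0.886470
Wq = λ·E[S²]/(2(1−ρ)) = 1.06·0.886470/(2·0.2017) = 2.32919 hr

Final: 2.32919 hr


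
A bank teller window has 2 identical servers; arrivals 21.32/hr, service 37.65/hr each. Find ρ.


ρ = λ/(cμ) = 21.32/(2·37.65) = 21.32/75.30 = 0.2831

Final: 0.2831


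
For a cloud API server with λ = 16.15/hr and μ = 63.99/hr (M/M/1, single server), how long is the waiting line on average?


ρ = 16.15/63.99 = 0.2524
Lq = ρ²/(1−ρ) = 0.06370/0.7476 = 0.08520

Final: 0.08520


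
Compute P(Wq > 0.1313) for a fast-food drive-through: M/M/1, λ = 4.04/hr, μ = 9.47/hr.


ρ = 4.04/9.47 = 0.4266
P(Wq > t) = ρ·e^{−(μ−λ)t} = 0.4266·e^{−0.7130}
= 0.4266·0.490192 = 0.209121

Final: 0.209121


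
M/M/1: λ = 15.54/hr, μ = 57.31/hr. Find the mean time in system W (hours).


W = 1/(μ−λ) = 1/(57.31 − 15.54) = 1/41.77 = 0.02394 hr

Final: 0.02394 hr


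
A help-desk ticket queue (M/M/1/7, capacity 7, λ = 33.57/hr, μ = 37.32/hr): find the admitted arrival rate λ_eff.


ρ = 0.8995; P_K = (1−ρ)ρ^7/(1−ρ^8) = 0.083799
λ_eff = λ(1 − P_K) = 33.57·(1 − 0.083799) = 33.57·0.916201 = 30.7569 /hr

Final: 30.7569 /hr


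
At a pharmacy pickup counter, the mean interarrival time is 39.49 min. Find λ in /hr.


λ = 1/(interarrival time) in consistent units.
1 hour = 60 min, so λ = 60/39.49 = 1.5194 per hour

Final: 1.5194 /hr


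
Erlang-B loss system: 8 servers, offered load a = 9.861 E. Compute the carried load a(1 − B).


B(8,9.861) = 0.331768 (Erlang-B)
Carried load = a(1 − B) = 9.861·(1 − 0.331768) = 9.861·0.668232 = 6.5894 E

Final: 6.5894 Erlangs


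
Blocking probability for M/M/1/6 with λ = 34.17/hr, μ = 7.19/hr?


ρ = λ/μ = 34.17/7.19 = 4.7524
P_K = (1−ρ)ρ^K/(1−ρ^(K+1)) = (-3.7524·11521.168557)/(1 − 54753.592434)
= -43232.423877/-54752.592434 = 0.789596

Final: 0.789596


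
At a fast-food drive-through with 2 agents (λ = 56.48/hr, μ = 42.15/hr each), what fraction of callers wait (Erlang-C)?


a = λ/μ = 1.3400; ρ = a/2 = 0.6700
P₀ = 0.197613 (from M/M/c formula)
C(c,a) = [a^c/(c!(1−ρ))]·P₀ = [1.79554/(2·0.3300)]·0.197613
= 2.72041·0.197613 = 0.537590

Final: 0.537590


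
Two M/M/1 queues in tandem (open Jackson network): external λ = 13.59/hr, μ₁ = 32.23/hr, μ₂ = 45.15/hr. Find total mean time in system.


Each node sees arrival rate λ = 13.59/hr (tandem ⇒ throughput preserved).
W₁ = 1/(μ₁−λ) = 1/(32.23−13.59) = 0.05365 hr
W₂ = 1/(μ₂−λ) = 1/(45.15−13.59) = 0.03169 hr
W_total = W₁ + W₂ = 0.05365 + 0.03169 = 0.08533 hr

Final: 0.08533 hr


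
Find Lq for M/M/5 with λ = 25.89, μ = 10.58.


a = λ/μ = 2.4471; ρ = a/5 = 0.4894
P₀ = 0.084677
Lq = P₀·a^c·ρ / (c!·(1−ρ)²) = 0.084677·87.74693·0.4894/(120·0.26070)
= 0.11624

Final: 0.11624


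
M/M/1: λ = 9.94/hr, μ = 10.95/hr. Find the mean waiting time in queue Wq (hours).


ρ = 9.94/10.95 = 0.9078
Wq = ρ/(μ−λ) = 0.9078/(10.95 − 9.94) = 0.9078/1.01 = 0.8988 hr

Final: 0.8988 hr


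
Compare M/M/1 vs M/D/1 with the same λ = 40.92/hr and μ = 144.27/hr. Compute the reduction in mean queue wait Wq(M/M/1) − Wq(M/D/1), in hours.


ρ = 40.92/144.27 = 0.2836
Wq(M/M/1) = ρ/(μ−λ) = 0.2836/103.35 = 0.002744 hr
Wq(M/D/1) = ρ/(2(μ−λ)) = 0.001372 hr
Savings = 0.002744 − 0.001372 = 0.001372 hr

Final: 0.001372 hr


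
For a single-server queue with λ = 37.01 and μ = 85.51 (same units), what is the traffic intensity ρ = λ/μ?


ρ = λ/μ = 37.01/85.51 = 0.4328

Final: 0.4328


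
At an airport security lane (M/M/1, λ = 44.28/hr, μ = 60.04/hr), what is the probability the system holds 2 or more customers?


ρ = 44.28/60.04 = 0.7375
P(N ≥ n) = ρ^n = 0.7375^2 = 0.543919

Final: 0.543919


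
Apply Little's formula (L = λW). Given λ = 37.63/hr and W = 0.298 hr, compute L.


L = λW = 37.63·0.298 = 11.2137

Final: 11.2137


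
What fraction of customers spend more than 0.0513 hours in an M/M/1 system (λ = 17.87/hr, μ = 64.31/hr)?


W ~ Exponential(μ−λ) for M/M/1.
μ − λ = 64.31 − 17.87 = 46.4400
P(W > t) = e^{−(μ−λ)t} = e^{−2.3824} = 0.092331

Final: 0.092331


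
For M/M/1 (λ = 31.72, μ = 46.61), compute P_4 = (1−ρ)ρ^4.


ρ = 31.72/46.61 = 0.6805
P_n = (1−ρ)·ρ^n = (1 − 0.6805)·0.6805^4 = 0.3195·0.214495 = 0.068522

Final: 0.068522


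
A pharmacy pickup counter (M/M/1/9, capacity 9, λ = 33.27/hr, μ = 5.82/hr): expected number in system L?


ρ = 33.27/5.82 = 5.7165
L = ρ[1 − (K+1)ρ^K + Kρ^(K+1)] / [(1−ρ)(1−ρ^(K+1))]
Numerator: 5.7165·(1 − 10·6518810.343384 + 9·37264745.725840) = 1544566090.157117
Denominator: (-4.7165)·(-37264744.725840) = 175758976.413112
L = 1544566090.157117/175758976.413112 = 8.7880

Final: 8.7880


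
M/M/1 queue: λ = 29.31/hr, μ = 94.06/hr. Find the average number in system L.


ρ = λ/μ = 29.31/94.06 = 0.3116
L = ρ/(1−ρ) = 0.3116/(1 − 0.3116) = 0.3116/0.6884 = 0.4527

Final: 0.4527


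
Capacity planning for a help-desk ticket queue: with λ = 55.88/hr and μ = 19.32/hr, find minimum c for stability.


Stability requires cμ > λ ⇔ c > λ/μ.
λ/μ = 55.88/19.32 = 2.8923
Minimum integer c = ⌊2.8923⌋ + 1 = 3
Check: 3·19.32 = 57.96 > 55.88, while 2·19.32 = 38.64 ≤ 55.88

Final: 3 servers


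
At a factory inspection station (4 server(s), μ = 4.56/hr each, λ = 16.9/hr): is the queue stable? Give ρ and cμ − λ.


Total capacity cμ = 4·4.56 = 18.24/hr
ρ = λ/(cμ) = 16.9/18.24 = 0.9265
Stable ⇔ ρ < 1: YES
Spare capacity = cμ − λ = 18.24 − 16.9 = 1.34/hr

Final: ρ = 0.9265; stable; margin = 1.34/hr


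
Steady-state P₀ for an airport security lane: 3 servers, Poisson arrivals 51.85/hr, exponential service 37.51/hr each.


a = λ/μ = 51.85/37.51 = 1.3823; ρ = a/c = 0.4608
Σ_{k=0}^{2} a^k/k! (terms k=0..2) = 1.00000 + 1.38230 + 0.95537 = 3.33767
Tail: a^3/(3!(1−ρ)) = 2.64122/(6·0.5392) = 0.81635
P₀ = 1/(3.33767 + 0.81635) = 1/4.15402 = 0.240731

Final: 0.240731


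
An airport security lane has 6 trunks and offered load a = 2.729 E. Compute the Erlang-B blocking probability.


B(c,a) = (a^c/c!) / Σ_{k=0}^{c} a^k/k!
a^6/6! = 0.573705
Σ terms (k=0..6): 1.00000 + 2.72900 + 3.72372 + 3.38734 + 2.31102 + 1.26135 + 0.57371 = 14.986138
B = 0.573705/14.986138 = 0.038282

Final: 0.038282


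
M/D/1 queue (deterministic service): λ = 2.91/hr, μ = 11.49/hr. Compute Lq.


ρ = 2.91/11.49 = 0.2533
M/D/1: Lq = ρ²/(2(1−ρ)) = 0.06414/(2·0.7467) = 0.04295

Final: 0.04295


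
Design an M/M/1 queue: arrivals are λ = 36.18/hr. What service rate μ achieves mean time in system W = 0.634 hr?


W = 1/(μ−λ) ⇒ μ − λ = 1/W = 1/0.634 = 1.5773
μ = λ + 1/W = 36.18 + 1.5773 = 37.7573 per hr

Final: 37.7573 /hr


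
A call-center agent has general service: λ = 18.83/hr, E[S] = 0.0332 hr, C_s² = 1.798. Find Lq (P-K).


ρ = λ·E[S] = 18.83·0.0332 = 0.6252
Lq = ρ²(1+C_s²)/(2(1−ρ)) = 0.3908·(1+1.798)/(2·0.3748)
= 0.3908·2.7980/0.7497 = 1.45863

Final: 1.45863


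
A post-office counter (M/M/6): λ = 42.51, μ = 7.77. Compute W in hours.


a = 5.4710; ρ = 0.9118; P₀ = 0.001820
Lq = P₀·a^c·ρ/(c!(1−ρ)²) = 7.95386
Wq = Lq/λ = 7.95386/42.51 = 0.18711 hr
W = Wq + 1/μ = 0.18711 + 0.12870 = 0.31581 hr

Final: 0.31581 hr


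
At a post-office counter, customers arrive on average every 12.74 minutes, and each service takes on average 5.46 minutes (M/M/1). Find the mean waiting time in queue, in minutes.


λ = 60/12.74 = 4.7096 /hr
μ = 60/5.46 = 10.9890 /hr
ρ = λ/μ = 4.7096/10.9890 = 0.4286
Wq = ρ/(μ−λ) = 0.4286/(10.9890−4.7096) = 0.06825 hr
In minutes: 0.06825·60 = 4.095 min

Final: 4.095 min


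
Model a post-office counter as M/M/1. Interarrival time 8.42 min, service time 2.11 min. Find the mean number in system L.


λ = 60/8.42 = 7.1259 /hr
μ = 60/2.11 = 28.4360 /hr
ρ = λ/μ = 7.1259/28.4360 = 0.2506
L = ρ/(1−ρ) = 0.2506/0.7494 = 0.3344

Final: 0.3344


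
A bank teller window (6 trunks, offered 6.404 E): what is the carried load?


B(6,6.404) = 0.292684 (Erlang-B)
Carried load = a(1 − B) = 6.404·(1 − 0.292684) = 6.404·0.707316 = 4.5297 E

Final: 4.5297 Erlangs


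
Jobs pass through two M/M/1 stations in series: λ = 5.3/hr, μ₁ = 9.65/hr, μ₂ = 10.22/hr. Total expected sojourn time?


Each node sees arrival rate λ = 5.3/hr (tandem ⇒ throughput preserved).
W₁ = 1/(μ₁−λ) = 1/(9.65−5.3) = 0.22989 hr
W₂ = 1/(μ₂−λ) = 1/(10.22−5.3) = 0.20325 hr
W_total = W₁ + W₂ = 0.22989 + 0.20325 = 0.43314 hr

Final: 0.43314 hr


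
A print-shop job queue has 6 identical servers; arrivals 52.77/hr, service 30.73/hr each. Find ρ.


ρ = λ/(cμ) = 52.77/(6·30.73) = 52.77/184.38 = 0.2862

Final: 0.2862


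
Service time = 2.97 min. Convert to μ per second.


μ = 1/(service time) in consistent units.
1 second = 0.0166667 min, so μ = 0.0166667/2.97 = 0.005612 per second

Final: 0.005612 /sec


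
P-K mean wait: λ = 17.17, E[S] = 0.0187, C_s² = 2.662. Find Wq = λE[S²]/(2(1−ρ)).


ρ = λ·E[S] = 17.17·0.0187 = 0.3211
E[S²] = E[S]²(1+C_s²) = 0.0187²·(1+2.662) = 0.001281
Wq = λ·E[S²]/(2(1−ρ)) = 17.17·0.001281/(2·0.6789) = 0.01619 hr

Final: 0.01619 hr


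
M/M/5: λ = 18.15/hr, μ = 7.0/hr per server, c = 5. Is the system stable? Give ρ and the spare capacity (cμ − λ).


Total capacity cμ = 5·7.0 = 35.00/hr
ρ = λ/(cμ) = 18.15/35.00 = 0.5186
Stable ⇔ ρ < 1: YES
Spare capacity = cμ − λ = 35.00 − 18.15 = 16.85/hr

Final: ρ = 0.5186; stable; margin = 16.85/hr


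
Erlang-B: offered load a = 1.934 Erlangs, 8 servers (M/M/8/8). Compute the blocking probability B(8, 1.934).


B(c,a) = (a^c/c!) / Σ_{k=0}^{c} a^k/k!
a^8/8! = 0.004854
Σ terms (k=0..8): 1.00000 + 1.93400 + 1.87018 + 1.20564 + 0.58293 + 0.22548 + 0.07268 + 0.02008 + 0.004854 = 6.915836
B = 0.004854/6.915836 = 0.0007019

Final: 0.0007019


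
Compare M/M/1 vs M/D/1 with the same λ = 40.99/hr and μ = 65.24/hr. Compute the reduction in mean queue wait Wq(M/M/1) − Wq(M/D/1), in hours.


ρ = 40.99/65.24 = 0.6283
Wq(M/M/1) = ρ/(μ−λ) = 0.6283/24.25 = 0.02591 hr
Wq(M/D/1) = ρ/(2(μ−λ)) = 0.01295 hr
Savings = 0.02591 − 0.01295 = 0.01295 hr

Final: 0.01295 hr


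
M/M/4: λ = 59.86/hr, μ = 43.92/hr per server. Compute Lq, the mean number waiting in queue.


a = λ/μ = 1.3629; ρ = a/4 = 0.3407
P₀ = 0.254338
Lq = P₀·a^c·ρ / (c!·(1−ρ)²) = 0.254338·3.45062·0.3407/(24·0.43463)
= 0.02867

Final: 0.02867


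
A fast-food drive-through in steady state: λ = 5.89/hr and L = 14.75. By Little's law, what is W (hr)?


W = L/λ = 14.75/5.89 = 2.5042 hr

Final: 2.5042 hr


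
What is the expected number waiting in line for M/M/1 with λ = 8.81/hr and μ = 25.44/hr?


ρ = 8.81/25.44 = 0.3463
Lq = ρ²/(1−ρ) = 0.1199/0.6537 = 0.1835

Final: 0.1835


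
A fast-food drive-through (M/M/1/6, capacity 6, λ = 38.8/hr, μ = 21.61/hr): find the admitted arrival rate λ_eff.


ρ = 1.7955; P_K = (1−ρ)ρ^6/(1−ρ^7) = 0.450531
λ_eff = λ(1 − P_K) = 38.8·(1 − 0.450531) = 38.8·0.549469 = 21.3194 /hr

Final: 21.3194 /hr


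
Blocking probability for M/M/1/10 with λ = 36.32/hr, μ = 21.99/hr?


ρ = λ/μ = 36.32/21.99 = 1.6517
P_K = (1−ρ)ρ^K/(1−ρ^(K+1)) = (-0.6517·151.079697)/(1 − 249.532269)
= -98.452572/-248.532269 = 0.396136

Final: 0.396136


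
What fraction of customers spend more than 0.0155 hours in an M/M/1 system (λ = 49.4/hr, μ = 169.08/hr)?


W ~ Exponential(μ−λ) for M/M/1.
μ − λ = 169.08 − 49.4 = 119.6800
P(W > t) = e^{−(μ−λ)t} = e^{−1.8550} = 0.156447

Final: 0.156447


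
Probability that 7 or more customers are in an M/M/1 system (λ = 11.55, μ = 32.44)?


ρ = 11.55/32.44 = 0.3560
P(N ≥ n) = ρ^n = 0.3560^7 = 0.0007253

Final: 0.0007253


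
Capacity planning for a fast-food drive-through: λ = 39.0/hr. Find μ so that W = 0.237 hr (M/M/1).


W = 1/(μ−λ) ⇒ μ − λ = 1/W = 1/0.237 = 4.2194
μ = λ + 1/W = 39.0 + 4.2194 = 43.2194 per hr

Final: 43.2194 /hr


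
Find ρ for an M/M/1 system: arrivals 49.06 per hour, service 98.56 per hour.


ρ = λ/μ = 49.06/98.56 = 0.4978

Final: 0.4978


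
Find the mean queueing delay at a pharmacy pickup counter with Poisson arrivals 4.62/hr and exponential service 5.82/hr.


ρ = 4.62/5.82 = 0.7938
Wq = ρ/(μ−λ) = 0.7938/(5.82 − 4.62) = 0.7938/1.20 = 0.6615 hr

Final: 0.6615 hr


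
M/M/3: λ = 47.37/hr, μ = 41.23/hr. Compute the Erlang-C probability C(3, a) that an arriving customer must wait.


a = λ/μ = 1.1489; ρ = a/3 = 0.3830
P₀ = 0.310696 (from M/M/c formula)
C(c,a) = [a^c/(c!(1−ρ))]·P₀ = [1.51660/(6·0.6170)]·0.310696
= 0.40965·0.310696 = 0.127277

Final: 0.127277


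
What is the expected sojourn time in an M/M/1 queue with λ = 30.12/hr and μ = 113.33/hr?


W = 1/(μ−λ) = 1/(113.33 − 30.12) = 1/83.21 = 0.01202 hr

Final: 0.01202 hr


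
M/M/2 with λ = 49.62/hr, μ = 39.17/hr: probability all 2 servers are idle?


a = λ/μ = 49.62/39.17 = 1.2668; ρ = a/c = 0.6334
Σ_{k=0}^{1} a^k/k! (terms k=0..1) = 1.00000 + 1.26679 = 2.26679
Tail: a^2/(2!(1−ρ)) = 1.60475/(2·0.3666) = 2.18865
P₀ = 1/(2.26679 + 2.18865) = 1/4.45543 = 0.224445

Final: 0.224445


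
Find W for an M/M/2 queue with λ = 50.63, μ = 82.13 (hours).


a = 0.6165; ρ = 0.3082; P₀ = 0.528782
Lq = P₀·a^c·ρ/(c!(1−ρ)²) = 0.06472
Wq = Lq/λ = 0.06472/50.63 = 0.001278 hr
W = Wq + 1/μ = 0.001278 + 0.01218 = 0.01345 hr

Final: 0.01345 hr


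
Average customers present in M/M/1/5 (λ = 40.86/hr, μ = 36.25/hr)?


ρ = 40.86/36.25 = 1.1272
L = ρ[1 − (K+1)ρ^K + Kρ^(K+1)] / [(1−ρ)(1−ρ^(K+1))]
Numerator: 1.1272·(1 − 6·1.819499 + 5·2.050889) = 0.380366
Denominator: (-0.1272)·(-1.050889) = 0.133644
L = 0.380366/0.133644 = 2.8461

Final: 2.8461


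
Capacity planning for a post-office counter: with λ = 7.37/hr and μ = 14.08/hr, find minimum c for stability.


Stability requires cμ > λ ⇔ c > λ/μ.
λ/μ = 7.37/14.08 = 0.5234
Minimum integer c = ⌊0.5234⌋ + 1 = 1
Check: 1·14.08 = 14.08 > 7.37, while 0·14.08 = 0.00 ≤ 7.37

Final: 1 servers


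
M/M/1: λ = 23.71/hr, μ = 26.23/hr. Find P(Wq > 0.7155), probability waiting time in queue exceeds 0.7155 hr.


ρ = 23.71/26.23 = 0.9039
P(Wq > t) = ρ·e^{−(μ−λ)t} = 0.9039·e^{−1.8031}
= 0.9039·0.164794 = 0.148962

Final: 0.148962


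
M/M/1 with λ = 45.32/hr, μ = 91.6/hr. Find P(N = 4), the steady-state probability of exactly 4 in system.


ρ = 45.32/91.6 = 0.4948
P_n = (1−ρ)·ρ^n = (1 − 0.4948)·0.4948^4 = 0.5052·0.059921 = 0.030274

Final: 0.030274


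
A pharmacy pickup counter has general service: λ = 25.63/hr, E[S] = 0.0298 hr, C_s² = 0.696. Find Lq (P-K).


ρ = λ·E[S] = 25.63·0.0298 = 0.7638
Lq = ρ²(1+C_s²)/(2(1−ρ)) = 0.5834·(1+0.696)/(2·0.2362)
= 0.5834·1.6960/0.4725 = 2.09410

Final: 2.09410


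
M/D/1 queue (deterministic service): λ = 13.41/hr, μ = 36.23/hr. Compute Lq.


ρ = 13.41/36.23 = 0.3701
M/D/1: Lq = ρ²/(2(1−ρ)) = 0.1370/(2·0.6299) = 0.10875

Final: 0.10875


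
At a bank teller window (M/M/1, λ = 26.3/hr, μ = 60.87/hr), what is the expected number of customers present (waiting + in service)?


ρ = λ/μ = 26.3/60.87 = 0.4321
L = ρ/(1−ρ) = 0.4321/(1 − 0.4321) = 0.4321/0.5679 = 0.7608

Final: 0.7608


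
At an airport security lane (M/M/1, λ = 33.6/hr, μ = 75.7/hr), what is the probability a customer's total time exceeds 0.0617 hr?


W ~ Exponential(μ−λ) for M/M/1.
μ − λ = 75.7 − 33.6 = 42.1000
P(W > t) = e^{−(μ−λ)t} = e^{−2.5976} = 0.074454

Final: 0.074454


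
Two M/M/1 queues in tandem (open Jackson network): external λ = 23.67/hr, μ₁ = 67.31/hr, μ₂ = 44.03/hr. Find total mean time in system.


Each node sees arrival rate λ = 23.67/hr (tandem ⇒ throughput preserved).
W₁ = 1/(μ₁−λ) = 1/(67.31−23.67) = 0.02291 hr
W₂ = 1/(μ₂−λ) = 1/(44.03−23.67) = 0.04912 hr
W_total = W₁ + W₂ = 0.02291 + 0.04912 = 0.07203 hr

Final: 0.07203 hr


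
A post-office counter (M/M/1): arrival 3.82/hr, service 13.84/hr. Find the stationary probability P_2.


ρ = 3.82/13.84 = 0.2760
P_n = (1−ρ)·ρ^n = (1 − 0.2760)·0.2760^2 = 0.7240·0.076182 = 0.055155

Final: 0.055155


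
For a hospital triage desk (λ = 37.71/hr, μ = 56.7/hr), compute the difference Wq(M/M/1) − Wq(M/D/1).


ρ = 37.71/56.7 = 0.6651
Wq(M/M/1) = ρ/(μ−λ) = 0.6651/18.99 = 0.03502 hr
Wq(M/D/1) = ρ/(2(μ−λ)) = 0.01751 hr
Savings = 0.03502 − 0.01751 = 0.01751 hr

Final: 0.01751 hr


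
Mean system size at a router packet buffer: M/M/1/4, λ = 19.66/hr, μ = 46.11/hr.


ρ = 19.66/46.11 = 0.4264
L = ρ[1 − (K+1)ρ^K + Kρ^(K+1)] / [(1−ρ)(1−ρ^(K+1))]
Numerator: 0.4264·(1 − 5·0.033049 + 4·0.014091) = 0.379949
Denominator: (0.5736)·(0.985909) = 0.565545
L = 0.379949/0.565545 = 0.6718

Final: 0.6718


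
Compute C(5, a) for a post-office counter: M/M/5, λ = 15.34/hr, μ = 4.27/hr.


a = λ/μ = 3.5925; ρ = a/5 = 0.7185
P₀ = 0.023027 (from M/M/c formula)
C(c,a) = [a^c/(c!(1−ρ))]·P₀ = [598.39427/(120·0.2815)]·0.023027
= 17.71453·0.023027 = 0.407906

Final: 0.407906


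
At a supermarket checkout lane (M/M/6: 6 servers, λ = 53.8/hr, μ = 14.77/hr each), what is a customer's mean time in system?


a = 3.6425; ρ = 0.6071; P₀ = 0.024835
Lq = P₀·a^c·ρ/(c!(1−ρ)²) = 0.31681
Wq = Lq/λ = 0.31681/53.8 = 0.005889 hr
W = Wq + 1/μ = 0.005889 + 0.06770 = 0.07359 hr

Final: 0.07359 hr


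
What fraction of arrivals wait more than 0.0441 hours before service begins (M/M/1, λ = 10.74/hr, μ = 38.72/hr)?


ρ = 10.74/38.72 = 0.2774
P(Wq > t) = ρ·e^{−(μ−λ)t} = 0.2774·e^{−1.2339}
= 0.2774·0.291150 = 0.080758

Final: 0.080758


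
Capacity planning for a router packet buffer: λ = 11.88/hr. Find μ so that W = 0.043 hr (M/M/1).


W = 1/(μ−λ) ⇒ μ − λ = 1/W = 1/0.043 = 23.2558
μ = λ + 1/W = 11.88 + 23.2558 = 35.1358 per hr

Final: 35.1358 /hr


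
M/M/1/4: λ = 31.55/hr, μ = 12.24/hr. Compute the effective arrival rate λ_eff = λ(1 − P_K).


ρ = 2.5776; P_K = (1−ρ)ρ^4/(1−ρ^5) = 0.617471
λ_eff = λ(1 − P_K) = 31.55·(1 − 0.617471) = 31.55·0.382529 = 12.0688 /hr

Final: 12.0688 /hr


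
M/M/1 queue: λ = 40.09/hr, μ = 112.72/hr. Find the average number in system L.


ρ = λ/μ = 40.09/112.72 = 0.3557
L = ρ/(1−ρ) = 0.3557/(1 − 0.3557) = 0.3557/0.6443 = 0.5520

Final: 0.5520


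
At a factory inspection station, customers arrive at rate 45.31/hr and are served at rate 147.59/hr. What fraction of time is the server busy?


ρ = λ/μ = 45.31/147.59 = 0.3070

Final: 0.3070


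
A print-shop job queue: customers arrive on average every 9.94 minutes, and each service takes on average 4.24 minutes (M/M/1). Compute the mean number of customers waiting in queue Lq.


λ = 60/9.94 = 6.0362 /hr
μ = 60/4.24 = 14.1509 /hr
ρ = λ/μ = 6.0362/14.1509 = 0.4266
Lq = ρ²/(1−ρ) = 0.1820/0.5734 = 0.3173

Final: 0.3173


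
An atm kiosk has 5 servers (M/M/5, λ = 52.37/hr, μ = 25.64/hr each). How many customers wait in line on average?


a = λ/μ = 2.0425; ρ = a/5 = 0.4085
P₀ = 0.128624
Lq = P₀·a^c·ρ / (c!·(1−ρ)²) = 0.128624·35.54862·0.4085/(120·0.34987)
= 0.04449

Final: 0.04449


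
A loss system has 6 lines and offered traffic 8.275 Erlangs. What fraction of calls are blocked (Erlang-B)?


B(c,a) = (a^c/c!) / Σ_{k=0}^{c} a^k/k!
a^6/6! = 445.939064
Σ terms (k=0..6): 1.00000 + 8.27500 + 34.23781 + 94.43930 + 195.37130 + 323.33950 + 445.93906 = 1102.601980
B = 445.939064/1102.601980 = 0.404442

Final: 0.404442


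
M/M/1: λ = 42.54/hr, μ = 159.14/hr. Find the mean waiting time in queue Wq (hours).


ρ = 42.54/159.14 = 0.2673
Wq = ρ/(μ−λ) = 0.2673/(159.14 − 42.54) = 0.2673/116.60 = 0.002293 hr

Final: 0.002293 hr


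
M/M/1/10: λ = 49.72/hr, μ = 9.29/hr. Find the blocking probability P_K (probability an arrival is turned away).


ρ = λ/μ = 49.72/9.29 = 5.3520
P_K = (1−ρ)ρ^K/(1−ρ^(K+1)) = (-4.3520·19282087.963936)/(1 − 103197568.737018)
= -83915480.773082/-103197567.737018 = 0.813154

Final: 0.813154


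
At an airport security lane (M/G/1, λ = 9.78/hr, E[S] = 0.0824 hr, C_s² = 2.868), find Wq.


ρ = λ·E[S] = 9.78·0.0824 = 0.8059
E[S²] = E[S]²(1+C_s²) = 0.0824²·(1+2.868) = 0.026263
Wq = λ·E[S²]/(2(1−ρ)) = 9.78·0.026263/(2·0.1941) = 0.66155 hr

Final: 0.66155 hr


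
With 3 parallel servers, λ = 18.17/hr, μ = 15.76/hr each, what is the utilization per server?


ρ = λ/(cμ) = 18.17/(3·15.76) = 18.17/47.28 = 0.3843

Final: 0.3843


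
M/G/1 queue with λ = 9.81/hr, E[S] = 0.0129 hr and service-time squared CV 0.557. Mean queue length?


ρ = λ·E[S] = 9.81·0.0129 = 0.1265
Lq = ρ²(1+C_s²)/(2(1−ρ)) = 0.01601·(1+0.557)/(2·0.8735)
= 0.01601·1.5570/1.7469 = 0.01427

Final: 0.01427


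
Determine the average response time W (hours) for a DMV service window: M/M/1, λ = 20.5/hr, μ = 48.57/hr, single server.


W = 1/(μ−λ) = 1/(48.57 − 20.5) = 1/28.07 = 0.03563 hr

Final: 0.03563 hr


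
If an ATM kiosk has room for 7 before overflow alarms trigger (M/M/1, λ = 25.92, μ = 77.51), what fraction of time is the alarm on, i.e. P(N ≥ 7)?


ρ = 25.92/77.51 = 0.3344
P(N ≥ n) = ρ^n = 0.3344^7 = 0.0004677

Final: 0.0004677


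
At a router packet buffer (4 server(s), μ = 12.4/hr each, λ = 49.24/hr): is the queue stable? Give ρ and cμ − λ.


Total capacity cμ = 4·12.4 = 49.60/hr
ρ = λ/(cμ) = 49.24/49.60 = 0.9927
Stable ⇔ ρ < 1: YES
Spare capacity = cμ − λ = 49.60 − 49.24 = 0.36/hr

Final: ρ = 0.9927; stable; margin = 0.36/hr


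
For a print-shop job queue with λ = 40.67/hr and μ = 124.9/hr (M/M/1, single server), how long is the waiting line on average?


ρ = 40.67/124.9 = 0.3256
Lq = ρ²/(1−ρ) = 0.1060/0.6744 = 0.1572

Final: 0.1572


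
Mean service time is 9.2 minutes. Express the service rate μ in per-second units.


μ = 1/(service time) in consistent units.
1 second = 0.0166667 min, so μ = 0.0166667/9.2 = 0.001812 per second

Final: 0.001812 /sec


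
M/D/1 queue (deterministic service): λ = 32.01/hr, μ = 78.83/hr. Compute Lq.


ρ = 32.01/78.83 = 0.4061
M/D/1: Lq = ρ²/(2(1−ρ)) = 0.1649/(2·0.5939) = 0.13881

Final: 0.13881


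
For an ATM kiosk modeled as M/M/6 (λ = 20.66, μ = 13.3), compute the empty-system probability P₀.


a = λ/μ = 20.66/13.3 = 1.5534; ρ = a/c = 0.2589
Σ_{k=0}^{5} a^k/k! (terms k=0..5) = 1.00000 + 1.55338 + 1.20650 + 0.62472 + 0.24261 + 0.07537 = 4.70258
Tail: a^6/(6!(1−ρ)) = 14.04986/(720·0.7411) = 0.02633
P₀ = 1/(4.70258 + 0.02633) = 1/4.72891 = 0.211465

Final: 0.211465


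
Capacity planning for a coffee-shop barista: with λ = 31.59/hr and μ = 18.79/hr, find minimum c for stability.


Stability requires cμ > λ ⇔ c > λ/μ.
λ/μ = 31.59/18.79 = 1.6812
Minimum integer c = ⌊1.6812⌋ + 1 = 2
Check: 2·18.79 = 37.58 > 31.59, while 1·18.79 = 18.79 ≤ 31.59

Final: 2 servers


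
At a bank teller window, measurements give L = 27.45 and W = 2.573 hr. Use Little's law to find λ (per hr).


λ = L/W = 27.45/2.573 = 10.6685 /hr

Final: 10.6685 /hr


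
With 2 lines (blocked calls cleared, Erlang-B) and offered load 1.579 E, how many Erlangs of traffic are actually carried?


B(2,1.579) = 0.325861 (Erlang-B)
Carried load = a(1 − B) = 1.579·(1 − 0.325861) = 1.579·0.674139 = 1.0645 E

Final: 1.0645 Erlangs


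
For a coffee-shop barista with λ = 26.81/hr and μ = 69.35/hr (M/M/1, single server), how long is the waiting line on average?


ρ = 26.81/69.35 = 0.3866
Lq = ρ²/(1−ρ) = 0.1495/0.6134 = 0.2436

Final: 0.2436


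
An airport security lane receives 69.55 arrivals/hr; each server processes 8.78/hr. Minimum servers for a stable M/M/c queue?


Stability requires cμ > λ ⇔ c > λ/μ.
λ/μ = 69.55/8.78 = 7.9214
Minimum integer c = ⌊7.9214⌋ + 1 = 8
Check: 8·8.78 = 70.24 > 69.55, while 7·8.78 = 61.46 ≤ 69.55

Final: 8 servers


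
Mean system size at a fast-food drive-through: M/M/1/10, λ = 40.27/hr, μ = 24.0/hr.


ρ = 40.27/24.0 = 1.6779
L = ρ[1 − (K+1)ρ^K + Kρ^(K+1)] / [(1−ρ)(1−ρ^(K+1))]
Numerator: 1.6779·(1 − 11·176.890243 + 10·296.807087) = 1716.975541
Denominator: (-0.6779)·(-295.807087) = 200.532555
L = 1716.975541/200.532555 = 8.5621

Final: 8.5621


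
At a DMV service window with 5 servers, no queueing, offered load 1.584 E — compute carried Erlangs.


B(5,1.584) = 0.017147 (Erlang-B)
Carried load = a(1 − B) = 1.584·(1 − 0.017147) = 1.584·0.982853 = 1.5568 E

Final: 1.5568 Erlangs


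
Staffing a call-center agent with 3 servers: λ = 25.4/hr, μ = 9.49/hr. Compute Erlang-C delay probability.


a = λ/μ = 2.6765; ρ = a/3 = 0.8922
P₀ = 0.027105 (from M/M/c formula)
C(c,a) = [a^c/(c!(1−ρ))]·P₀ = [19.17355/(6·0.1078)]·0.027105
= 29.63469·0.027105 = 0.803260

Final: 0.803260


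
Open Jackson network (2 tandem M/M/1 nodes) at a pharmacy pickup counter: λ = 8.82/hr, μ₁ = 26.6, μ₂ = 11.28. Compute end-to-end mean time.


Each node sees arrival rate λ = 8.82/hr (tandem ⇒ throughput preserved).
W₁ = 1/(μ₁−λ) = 1/(26.6−8.82) = 0.05624 hr
W₂ = 1/(μ₂−λ) = 1/(11.28−8.82) = 0.40650 hr
W_total = W₁ + W₂ = 0.05624 + 0.40650 = 0.46275 hr

Final: 0.46275 hr


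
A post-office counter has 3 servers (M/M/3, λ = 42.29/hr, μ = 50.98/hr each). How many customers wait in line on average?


a = λ/μ = 0.8295; ρ = a/3 = 0.2765
P₀ = 0.433818
Lq = P₀·a^c·ρ / (c!·(1−ρ)²) = 0.433818·0.57084·0.2765/(6·0.52343)
= 0.02180

Final: 0.02180


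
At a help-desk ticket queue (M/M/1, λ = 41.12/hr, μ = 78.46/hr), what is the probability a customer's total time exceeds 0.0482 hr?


W ~ Exponential(μ−λ) for M/M/1.
μ − λ = 78.46 − 41.12 = 37.3400
P(W > t) = e^{−(μ−λ)t} = e^{−1.7998} = 0.165334

Final: 0.165334


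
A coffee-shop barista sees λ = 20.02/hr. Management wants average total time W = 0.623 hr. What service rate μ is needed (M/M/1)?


W = 1/(μ−λ) ⇒ μ − λ = 1/W = 1/0.623 = 1.6051
μ = λ + 1/W = 20.02 + 1.6051 = 21.6251 per hr

Final: 21.6251 /hr


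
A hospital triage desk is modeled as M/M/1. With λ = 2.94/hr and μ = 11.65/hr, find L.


ρ = λ/μ = 2.94/11.65 = 0.2524
L = ρ/(1−ρ) = 0.2524/(1 − 0.2524) = 0.2524/0.7476 = 0.3375

Final: 0.3375


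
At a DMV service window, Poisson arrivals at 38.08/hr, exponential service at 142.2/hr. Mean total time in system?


W = 1/(μ−λ) = 1/(142.2 − 38.08) = 1/104.12 = 0.009604 hr

Final: 0.009604 hr


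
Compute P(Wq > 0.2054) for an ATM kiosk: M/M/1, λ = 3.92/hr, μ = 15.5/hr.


ρ = 3.92/15.5 = 0.2529
P(Wq > t) = ρ·e^{−(μ−λ)t} = 0.2529·e^{−2.3785}
= 0.2529·0.092687 = 0.023441

Final: 0.023441


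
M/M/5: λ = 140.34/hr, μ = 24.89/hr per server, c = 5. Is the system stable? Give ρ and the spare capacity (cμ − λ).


Total capacity cμ = 5·24.89 = 124.45/hr
ρ = λ/(cμ) = 140.34/124.45 = 1.1277
Stable ⇔ ρ < 1: NO
Spare capacity = cμ − λ = 124.45 − 140.34 = -15.89/hr

Final: ρ = 1.1277; unstable; margin = -15.89/hr


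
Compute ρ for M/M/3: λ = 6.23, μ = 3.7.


ρ = λ/(cμ) = 6.23/(3·3.7) = 6.23/11.10 = 0.5613

Final: 0.5613


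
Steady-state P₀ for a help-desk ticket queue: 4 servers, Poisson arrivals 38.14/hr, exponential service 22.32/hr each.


a = λ/μ = 38.14/22.32 = 1.7088; ρ = a/c = 0.4272
Σ_{k=0}^{3} a^k/k! (terms k=0..3) = 1.00000 + 1.70878 + 1.45997 + 0.83159 = 5.00034
Tail: a^4/(4!(1−ρ)) = 8.52601/(24·0.5728) = 0.62019
P₀ = 1/(5.00034 + 0.62019) = 1/5.62053 = 0.177919

Final: 0.177919


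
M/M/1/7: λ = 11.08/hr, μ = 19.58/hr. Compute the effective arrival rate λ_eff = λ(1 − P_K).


ρ = 0.5659; P_K = (1−ρ)ρ^7/(1−ρ^8) = 0.008152
λ_eff = λ(1 − P_K) = 11.08·(1 − 0.008152) = 11.08·0.991848 = 10.9897 /hr

Final: 10.9897 /hr


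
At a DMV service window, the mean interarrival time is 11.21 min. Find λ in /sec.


λ = 1/(interarrival time) in consistent units.
1 second = 0.0166667 min, so λ = 0.0166667/11.21 = 0.001487 per second

Final: 0.001487 /sec


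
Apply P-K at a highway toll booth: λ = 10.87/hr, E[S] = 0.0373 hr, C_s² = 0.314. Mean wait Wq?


ρ = λ·E[S] = 10.87·0.0373 = 0.4055
E[S²] = E[S]²(1+C_s²) = 0.0373²·(1+0.314) = 0.001828
Wq = λ·E[S²]/(2(1−ρ)) = 10.87·0.001828/(2·0.5945) = 0.01671 hr

Final: 0.01671 hr


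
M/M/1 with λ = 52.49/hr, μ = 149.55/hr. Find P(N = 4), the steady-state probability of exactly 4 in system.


ρ = 52.49/149.55 = 0.3510
P_n = (1−ρ)·ρ^n = (1 − 0.3510)·0.3510^4 = 0.6490·0.015176 = 0.009850

Final: 0.009850


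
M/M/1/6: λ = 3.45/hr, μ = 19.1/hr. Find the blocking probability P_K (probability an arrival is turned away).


ρ = λ/μ = 3.45/19.1 = 0.1806
P_K = (1−ρ)ρ^K/(1−ρ^(K+1)) = (0.8194·0.00003473)/(1 − 0.000006273)
= 0.00002846/0.999994 = 0.00002846

Final: 0.00002846


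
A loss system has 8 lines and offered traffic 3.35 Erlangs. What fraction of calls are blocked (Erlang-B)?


B(c,a) = (a^c/c!) / Σ_{k=0}^{c} a^k/k!
a^8/8! = 0.393403
Σ terms (k=0..8): 1.00000 + 3.35000 + 5.61125 + 6.26590 + 5.24769 + 3.51595 + 1.96307 + 0.93947 + 0.39340 = 28.286731
B = 0.393403/28.286731 = 0.013908

Final: 0.013908


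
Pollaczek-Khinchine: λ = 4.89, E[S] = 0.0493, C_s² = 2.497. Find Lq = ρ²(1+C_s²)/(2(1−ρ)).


ρ = λ·E[S] = 4.89·0.0493 = 0.2411
Lq = ρ²(1+C_s²)/(2(1−ρ)) = 0.05812·(1+2.497)/(2·0.7589)
= 0.05812·3.4970/1.5178 = 0.13390

Final: 0.13390


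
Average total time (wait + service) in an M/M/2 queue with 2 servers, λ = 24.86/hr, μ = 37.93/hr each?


a = 0.6554; ρ = 0.3277; P₀ = 0.506354
Lq = P₀·a^c·ρ/(c!(1−ρ)²) = 0.07886
Wq = Lq/λ = 0.07886/24.86 = 0.003172 hr
W = Wq + 1/μ = 0.003172 + 0.02636 = 0.02954 hr

Final: 0.02954 hr


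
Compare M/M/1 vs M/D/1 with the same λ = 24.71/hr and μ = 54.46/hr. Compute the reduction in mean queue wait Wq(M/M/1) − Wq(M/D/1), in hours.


ρ = 24.71/54.46 = 0.4537
Wq(M/M/1) = ρ/(μ−λ) = 0.4537/29.75 = 0.01525 hr
Wq(M/D/1) = ρ/(2(μ−λ)) = 0.007626 hr
Savings = 0.01525 − 0.007626 = 0.007626 hr

Final: 0.007626 hr


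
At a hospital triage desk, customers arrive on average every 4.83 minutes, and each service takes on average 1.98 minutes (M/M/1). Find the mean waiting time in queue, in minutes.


λ = 60/4.83 = 12.4224 /hr
μ = 60/1.98 = 30.3030 /hr
ρ = λ/μ = 12.4224/30.3030 = 0.4099
Wq = ρ/(μ−λ) = 0.4099/(30.3030−12.4224) = 0.02293 hr
In minutes: 0.02293·60 = 1.376 min

Final: 1.376 min


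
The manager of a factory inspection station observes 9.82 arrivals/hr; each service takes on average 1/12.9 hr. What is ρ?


ρ = λ/μ = 9.82/12.9 = 0.7612

Final: 0.7612


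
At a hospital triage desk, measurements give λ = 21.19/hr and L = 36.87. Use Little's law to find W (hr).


W = L/λ = 36.87/21.19 = 1.7400 hr

Final: 1.7400 hr


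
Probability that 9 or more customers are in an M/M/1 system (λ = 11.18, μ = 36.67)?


ρ = 11.18/36.67 = 0.3049
P(N ≥ n) = ρ^n = 0.3049^9 = 0.00002276

Final: 0.00002276


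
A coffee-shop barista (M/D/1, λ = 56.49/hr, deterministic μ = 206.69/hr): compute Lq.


ρ = 56.49/206.69 = 0.2733
M/D/1: Lq = ρ²/(2(1−ρ)) = 0.07470/(2·0.7267) = 0.05140

Final: 0.05140


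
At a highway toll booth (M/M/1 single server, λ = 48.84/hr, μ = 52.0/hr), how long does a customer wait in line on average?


ρ = 48.84/52.0 = 0.9392
Wq = ρ/(μ−λ) = 0.9392/(52.0 − 48.84) = 0.9392/3.16 = 0.2972 hr

Final: 0.2972 hr


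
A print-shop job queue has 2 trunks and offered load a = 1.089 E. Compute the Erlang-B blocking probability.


B(c,a) = (a^c/c!) / Σ_{k=0}^{c} a^k/k!
a^2/2! = 0.592961
Σ terms (k=0..2): 1.00000 + 1.08900 + 0.59296 = 2.681960
B = 0.592961/2.681960 = 0.221092

Final: 0.221092


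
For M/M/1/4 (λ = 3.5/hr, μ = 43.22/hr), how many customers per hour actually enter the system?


ρ = 0.08098; P_K = (1−ρ)ρ^4/(1−ρ^5) = 0.00003952
λ_eff = λ(1 − P_K) = 3.5·(1 − 0.00003952) = 3.5·0.999960 = 3.4999 /hr

Final: 3.4999 /hr


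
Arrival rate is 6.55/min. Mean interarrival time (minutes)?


Mean interarrival time = 1/λ = 1/6.55 minute = 0.15267 minute
In minutes: 0.15267 × 1 = 0.1527 min

Final: 0.1527 min


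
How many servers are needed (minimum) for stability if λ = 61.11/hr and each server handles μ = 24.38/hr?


Stability requires cμ > λ ⇔ c > λ/μ.
λ/μ = 61.11/24.38 = 2.5066
Minimum integer c = ⌊2.5066⌋ + 1 = 3
Check: 3·24.38 = 73.14 > 61.11, while 2·24.38 = 48.76 ≤ 61.11

Final: 3 servers


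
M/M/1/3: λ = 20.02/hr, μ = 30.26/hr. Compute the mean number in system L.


ρ = 20.02/30.26 = 0.6616
L = ρ[1 − (K+1)ρ^K + Kρ^(K+1)] / [(1−ρ)(1−ρ^(K+1))]
Numerator: 0.6616·(1 − 4·0.289591 + 3·0.191593) = 0.275500
Denominator: (0.3384)·(0.808407) = 0.273565
L = 0.275500/0.273565 = 1.0071

Final: 1.0071


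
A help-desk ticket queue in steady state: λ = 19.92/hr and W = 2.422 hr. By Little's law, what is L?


L = λW = 19.92·2.422 = 48.2462

Final: 48.2462


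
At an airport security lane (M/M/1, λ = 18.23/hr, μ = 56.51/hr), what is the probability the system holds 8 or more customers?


ρ = 18.23/56.51 = 0.3226
P(N ≥ n) = ρ^n = 0.3226^8 = 0.0001173

Final: 0.0001173


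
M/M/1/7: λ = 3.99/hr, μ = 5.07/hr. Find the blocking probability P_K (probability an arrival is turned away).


ρ = λ/μ = 3.99/5.07 = 0.7870
P_K = (1−ρ)ρ^K/(1−ρ^(K+1)) = (0.2130·0.186963)/(1 − 0.147136)
= 0.039826/0.852864 = 0.046697

Final: 0.046697


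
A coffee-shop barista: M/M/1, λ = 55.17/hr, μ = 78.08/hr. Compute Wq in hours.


ρ = 55.17/78.08 = 0.7066
Wq = ρ/(μ−λ) = 0.7066/(78.08 − 55.17) = 0.7066/22.91 = 0.03084 hr

Final: 0.03084 hr


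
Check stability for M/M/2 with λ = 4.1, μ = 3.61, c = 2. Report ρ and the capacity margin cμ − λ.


Total capacity cμ = 2·3.61 = 7.22/hr
ρ = λ/(cμ) = 4.1/7.22 = 0.5679
Stable ⇔ ρ < 1: YES
Spare capacity = cμ − λ = 7.22 − 4.1 = 3.12/hr

Final: ρ = 0.5679; stable; margin = 3.12/hr


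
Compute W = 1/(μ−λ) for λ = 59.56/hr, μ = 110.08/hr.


W = 1/(μ−λ) = 1/(110.08 − 59.56) = 1/50.52 = 0.01979 hr

Final: 0.01979 hr


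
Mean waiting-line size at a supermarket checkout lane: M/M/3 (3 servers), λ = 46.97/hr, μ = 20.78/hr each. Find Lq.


a = λ/μ = 2.2603; ρ = a/3 = 0.7534
P₀ = 0.073413
Lq = P₀·a^c·ρ / (c!·(1−ρ)²) = 0.073413·11.54849·0.7534/(6·0.06079)
= 1.75140

Final: 1.75140


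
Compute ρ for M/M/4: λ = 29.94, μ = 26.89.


ρ = λ/(cμ) = 29.94/(4·26.89) = 29.94/107.56 = 0.2784

Final: 0.2784


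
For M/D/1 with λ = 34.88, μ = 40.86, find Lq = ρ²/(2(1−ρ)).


ρ = 34.88/40.86 = 0.8536
M/D/1: Lq = ρ²/(2(1−ρ)) = 0.7287/(2·0.1464) = 2.48956

Final: 2.48956


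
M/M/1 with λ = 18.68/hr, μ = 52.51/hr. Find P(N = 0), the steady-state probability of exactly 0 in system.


ρ = 18.68/52.51 = 0.3557
P_n = (1−ρ)·ρ^n = (1 − 0.3557)·0.3557^0 = 0.6443·1.000000 = 0.644258

Final: 0.644258


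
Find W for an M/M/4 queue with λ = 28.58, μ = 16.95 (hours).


a = 1.6861; ρ = 0.4215; P₀ = 0.182188
Lq = P₀·a^c·ρ/(c!(1−ρ)²) = 0.07730
Wq = Lq/λ = 0.07730/28.58 = 0.002705 hr
W = Wq + 1/μ = 0.002705 + 0.05900 = 0.06170 hr

Final: 0.06170 hr


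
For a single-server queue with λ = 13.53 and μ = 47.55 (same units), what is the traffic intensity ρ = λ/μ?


ρ = λ/μ = 13.53/47.55 = 0.2845

Final: 0.2845
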